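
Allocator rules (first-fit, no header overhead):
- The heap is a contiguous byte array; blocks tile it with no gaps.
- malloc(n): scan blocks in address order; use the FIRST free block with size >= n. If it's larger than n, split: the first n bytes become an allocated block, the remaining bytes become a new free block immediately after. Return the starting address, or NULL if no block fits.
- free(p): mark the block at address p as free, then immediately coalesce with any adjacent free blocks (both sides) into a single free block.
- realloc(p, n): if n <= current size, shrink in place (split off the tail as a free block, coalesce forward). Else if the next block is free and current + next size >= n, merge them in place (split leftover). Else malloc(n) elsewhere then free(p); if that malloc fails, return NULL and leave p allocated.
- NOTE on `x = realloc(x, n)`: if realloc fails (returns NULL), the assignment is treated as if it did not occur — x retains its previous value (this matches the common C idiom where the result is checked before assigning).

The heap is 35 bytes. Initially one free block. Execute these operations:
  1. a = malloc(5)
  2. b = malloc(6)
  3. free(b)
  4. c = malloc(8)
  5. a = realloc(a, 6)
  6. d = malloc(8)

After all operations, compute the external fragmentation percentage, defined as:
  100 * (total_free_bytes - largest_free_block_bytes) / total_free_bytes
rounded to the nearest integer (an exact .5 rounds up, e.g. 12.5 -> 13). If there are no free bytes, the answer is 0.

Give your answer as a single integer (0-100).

Op 1: a = malloc(5) -> a = 0; heap: [0-4 ALLOC][5-34 FREE]
Op 2: b = malloc(6) -> b = 5; heap: [0-4 ALLOC][5-10 ALLOC][11-34 FREE]
Op 3: free(b) -> (freed b); heap: [0-4 ALLOC][5-34 FREE]
Op 4: c = malloc(8) -> c = 5; heap: [0-4 ALLOC][5-12 ALLOC][13-34 FREE]
Op 5: a = realloc(a, 6) -> a = 13; heap: [0-4 FREE][5-12 ALLOC][13-18 ALLOC][19-34 FREE]
Op 6: d = malloc(8) -> d = 19; heap: [0-4 FREE][5-12 ALLOC][13-18 ALLOC][19-26 ALLOC][27-34 FREE]
Free blocks: [5 8] total_free=13 largest=8 -> 100*(13-8)/13 = 500/13 ≈ 38.462 -> rounds to 38

Answer: 38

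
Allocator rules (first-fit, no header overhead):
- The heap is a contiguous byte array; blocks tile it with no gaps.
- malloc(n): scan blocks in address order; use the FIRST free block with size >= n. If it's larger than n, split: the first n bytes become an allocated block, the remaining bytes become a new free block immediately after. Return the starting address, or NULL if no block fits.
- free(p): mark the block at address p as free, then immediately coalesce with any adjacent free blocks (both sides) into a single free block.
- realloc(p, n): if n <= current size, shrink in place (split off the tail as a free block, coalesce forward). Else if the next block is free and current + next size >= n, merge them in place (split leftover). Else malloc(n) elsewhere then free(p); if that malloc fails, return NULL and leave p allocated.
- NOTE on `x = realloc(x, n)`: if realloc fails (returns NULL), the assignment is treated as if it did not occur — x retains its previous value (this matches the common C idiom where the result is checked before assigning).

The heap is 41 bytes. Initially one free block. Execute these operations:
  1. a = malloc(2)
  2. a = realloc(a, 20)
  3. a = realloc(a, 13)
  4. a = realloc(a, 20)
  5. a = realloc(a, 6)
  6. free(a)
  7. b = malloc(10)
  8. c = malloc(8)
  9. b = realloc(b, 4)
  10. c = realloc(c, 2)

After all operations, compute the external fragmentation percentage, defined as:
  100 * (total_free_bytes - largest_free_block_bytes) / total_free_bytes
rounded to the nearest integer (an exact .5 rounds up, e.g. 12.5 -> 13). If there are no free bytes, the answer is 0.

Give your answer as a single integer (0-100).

Op 1: a = malloc(2) -> a = 0; heap: [0-1 ALLOC][2-40 FREE]
Op 2: a = realloc(a, 20) -> a = 0; heap: [0-19 ALLOC][20-40 FREE]
Op 3: a = realloc(a, 13) -> a = 0; heap: [0-12 ALLOC][13-40 FREE]
Op 4: a = realloc(a, 20) -> a = 0; heap: [0-19 ALLOC][20-40 FREE]
Op 5: a = realloc(a, 6) -> a = 0; heap: [0-5 ALLOC][6-40 FREE]
Op 6: free(a) -> (freed a); heap: [0-40 FREE]
Op 7: b = malloc(10) -> b = 0; heap: [0-9 ALLOC][10-40 FREE]
Op 8: c = malloc(8) -> c = 10; heap: [0-9 ALLOC][10-17 ALLOC][18-40 FREE]
Op 9: b = realloc(b, 4) -> b = 0; heap: [0-3 ALLOC][4-9 FREE][10-17 ALLOC][18-40 FREE]
Op 10: c = realloc(c, 2) -> c = 10; heap: [0-3 ALLOC][4-9 FREE][10-11 ALLOC][12-40 FREE]
Free blocks: [6 29] total_free=35 largest=29 -> 100*(35-29)/35 = 600/35 ≈ 17.143 -> rounds to 17

Answer: 17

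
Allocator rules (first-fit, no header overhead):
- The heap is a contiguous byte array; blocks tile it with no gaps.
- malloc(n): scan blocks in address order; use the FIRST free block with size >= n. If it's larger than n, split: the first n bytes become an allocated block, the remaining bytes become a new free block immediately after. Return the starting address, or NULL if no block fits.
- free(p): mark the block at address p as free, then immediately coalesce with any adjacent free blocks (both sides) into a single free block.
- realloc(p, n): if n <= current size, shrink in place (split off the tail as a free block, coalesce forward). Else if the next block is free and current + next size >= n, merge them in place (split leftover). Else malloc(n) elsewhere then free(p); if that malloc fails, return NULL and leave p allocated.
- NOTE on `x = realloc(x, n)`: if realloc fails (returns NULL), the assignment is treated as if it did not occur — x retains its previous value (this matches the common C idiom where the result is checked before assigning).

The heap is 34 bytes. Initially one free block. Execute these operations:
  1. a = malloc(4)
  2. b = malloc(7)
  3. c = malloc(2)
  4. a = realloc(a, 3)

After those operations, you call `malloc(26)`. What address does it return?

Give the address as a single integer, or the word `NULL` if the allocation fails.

Op 1: a = malloc(4) -> a = 0; heap: [0-3 ALLOC][4-33 FREE]
Op 2: b = malloc(7) -> b = 4; heap: [0-3 ALLOC][4-10 ALLOC][11-33 FREE]
Op 3: c = malloc(2) -> c = 11; heap: [0-3 ALLOC][4-10 ALLOC][11-12 ALLOC][13-33 FREE]
Op 4: a = realloc(a, 3) -> a = 0; heap: [0-2 ALLOC][3-3 FREE][4-10 ALLOC][11-12 ALLOC][13-33 FREE]
malloc(26): first-fit scan over [0-2 ALLOC][3-3 FREE][4-10 ALLOC][11-12 ALLOC][13-33 FREE] -> NULL

Answer: NULL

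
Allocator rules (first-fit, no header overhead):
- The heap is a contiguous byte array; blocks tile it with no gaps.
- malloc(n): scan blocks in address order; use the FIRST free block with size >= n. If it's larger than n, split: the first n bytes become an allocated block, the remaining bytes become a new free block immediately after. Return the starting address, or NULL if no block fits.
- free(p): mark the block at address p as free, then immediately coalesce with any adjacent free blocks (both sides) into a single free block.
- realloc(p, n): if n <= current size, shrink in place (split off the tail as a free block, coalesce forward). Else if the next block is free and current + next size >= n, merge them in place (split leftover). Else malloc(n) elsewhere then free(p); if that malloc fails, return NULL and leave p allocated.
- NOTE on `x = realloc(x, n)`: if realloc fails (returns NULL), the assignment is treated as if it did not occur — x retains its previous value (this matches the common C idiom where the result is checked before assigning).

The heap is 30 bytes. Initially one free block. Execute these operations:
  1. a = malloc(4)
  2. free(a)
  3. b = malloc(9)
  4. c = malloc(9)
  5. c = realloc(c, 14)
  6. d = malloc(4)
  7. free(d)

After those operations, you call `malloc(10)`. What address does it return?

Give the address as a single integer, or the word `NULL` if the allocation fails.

Op 1: a = malloc(4) -> a = 0; heap: [0-3 ALLOC][4-29 FREE]
Op 2: free(a) -> (freed a); heap: [0-29 FREE]
Op 3: b = malloc(9) -> b = 0; heap: [0-8 ALLOC][9-29 FREE]
Op 4: c = malloc(9) -> c = 9; heap: [0-8 ALLOC][9-17 ALLOC][18-29 FREE]
Op 5: c = realloc(c, 14) -> c = 9; heap: [0-8 ALLOC][9-22 ALLOC][23-29 FREE]
Op 6: d = malloc(4) -> d = 23; heap: [0-8 ALLOC][9-22 ALLOC][23-26 ALLOC][27-29 FREE]
Op 7: free(d) -> (freed d); heap: [0-8 ALLOC][9-22 ALLOC][23-29 FREE]
malloc(10): first-fit scan over [0-8 ALLOC][9-22 ALLOC][23-29 FREE] -> NULL

Answer: NULL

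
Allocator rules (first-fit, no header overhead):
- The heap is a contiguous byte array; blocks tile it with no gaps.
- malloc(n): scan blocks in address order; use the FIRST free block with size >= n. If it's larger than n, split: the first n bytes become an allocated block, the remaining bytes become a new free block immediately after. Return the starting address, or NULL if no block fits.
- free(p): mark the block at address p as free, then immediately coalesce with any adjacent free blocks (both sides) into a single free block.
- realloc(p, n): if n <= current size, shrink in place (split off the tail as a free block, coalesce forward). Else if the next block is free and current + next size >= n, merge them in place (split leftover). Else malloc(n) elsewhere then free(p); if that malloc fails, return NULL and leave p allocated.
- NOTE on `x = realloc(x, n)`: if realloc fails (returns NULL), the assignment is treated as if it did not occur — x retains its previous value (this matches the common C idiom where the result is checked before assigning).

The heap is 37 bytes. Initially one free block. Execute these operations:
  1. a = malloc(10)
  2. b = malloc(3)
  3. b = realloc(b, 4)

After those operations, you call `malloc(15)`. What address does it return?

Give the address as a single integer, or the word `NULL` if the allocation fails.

Answer: 14

Derivation:
Op 1: a = malloc(10) -> a = 0; heap: [0-9 ALLOC][10-36 FREE]
Op 2: b = malloc(3) -> b = 10; heap: [0-9 ALLOC][10-12 ALLOC][13-36 FREE]
Op 3: b = realloc(b, 4) -> b = 10; heap: [0-9 ALLOC][10-13 ALLOC][14-36 FREE]
malloc(15): first-fit scan over [0-9 ALLOC][10-13 ALLOC][14-36 FREE] -> 14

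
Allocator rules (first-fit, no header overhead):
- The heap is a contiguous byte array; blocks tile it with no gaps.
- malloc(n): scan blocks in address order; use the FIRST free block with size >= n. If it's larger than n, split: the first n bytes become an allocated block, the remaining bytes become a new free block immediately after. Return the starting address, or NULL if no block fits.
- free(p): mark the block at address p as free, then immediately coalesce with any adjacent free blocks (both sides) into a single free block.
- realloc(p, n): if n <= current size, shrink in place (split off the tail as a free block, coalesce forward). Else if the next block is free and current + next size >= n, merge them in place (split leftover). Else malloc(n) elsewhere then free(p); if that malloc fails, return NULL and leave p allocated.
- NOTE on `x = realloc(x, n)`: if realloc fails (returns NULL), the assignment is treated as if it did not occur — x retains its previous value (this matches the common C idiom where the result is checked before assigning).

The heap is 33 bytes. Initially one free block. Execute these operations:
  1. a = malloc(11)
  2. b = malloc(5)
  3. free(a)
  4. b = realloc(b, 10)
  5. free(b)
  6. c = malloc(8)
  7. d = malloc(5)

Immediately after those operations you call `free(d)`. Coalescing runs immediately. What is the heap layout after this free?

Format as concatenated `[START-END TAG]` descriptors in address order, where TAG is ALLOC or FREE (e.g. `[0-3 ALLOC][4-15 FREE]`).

Op 1: a = malloc(11) -> a = 0; heap: [0-10 ALLOC][11-32 FREE]
Op 2: b = malloc(5) -> b = 11; heap: [0-10 ALLOC][11-15 ALLOC][16-32 FREE]
Op 3: free(a) -> (freed a); heap: [0-10 FREE][11-15 ALLOC][16-32 FREE]
Op 4: b = realloc(b, 10) -> b = 11; heap: [0-10 FREE][11-20 ALLOC][21-32 FREE]
Op 5: free(b) -> (freed b); heap: [0-32 FREE]
Op 6: c = malloc(8) -> c = 0; heap: [0-7 ALLOC][8-32 FREE]
Op 7: d = malloc(5) -> d = 8; heap: [0-7 ALLOC][8-12 ALLOC][13-32 FREE]
free(d): d = 8 -> block [8-12 ALLOC]; mark free, coalesce with adjacent free neighbors -> [0-7 ALLOC][8-32 FREE]

Answer: [0-7 ALLOC][8-32 FREE]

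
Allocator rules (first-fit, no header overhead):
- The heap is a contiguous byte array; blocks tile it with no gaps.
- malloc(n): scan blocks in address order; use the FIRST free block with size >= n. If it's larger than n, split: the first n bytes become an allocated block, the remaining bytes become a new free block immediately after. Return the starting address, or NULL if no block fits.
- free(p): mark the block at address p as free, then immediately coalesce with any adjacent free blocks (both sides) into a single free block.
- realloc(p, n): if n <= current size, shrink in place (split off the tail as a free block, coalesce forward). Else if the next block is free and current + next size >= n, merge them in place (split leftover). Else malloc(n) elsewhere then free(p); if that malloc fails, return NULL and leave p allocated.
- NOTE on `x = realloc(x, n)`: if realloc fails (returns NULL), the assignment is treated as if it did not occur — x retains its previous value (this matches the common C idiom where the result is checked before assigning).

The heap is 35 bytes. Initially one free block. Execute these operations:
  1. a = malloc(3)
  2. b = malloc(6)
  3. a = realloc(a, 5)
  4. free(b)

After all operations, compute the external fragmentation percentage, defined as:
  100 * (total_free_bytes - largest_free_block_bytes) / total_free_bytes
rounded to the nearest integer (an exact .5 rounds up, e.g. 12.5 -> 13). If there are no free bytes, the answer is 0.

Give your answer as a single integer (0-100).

Op 1: a = malloc(3) -> a = 0; heap: [0-2 ALLOC][3-34 FREE]
Op 2: b = malloc(6) -> b = 3; heap: [0-2 ALLOC][3-8 ALLOC][9-34 FREE]
Op 3: a = realloc(a, 5) -> a = 9; heap: [0-2 FREE][3-8 ALLOC][9-13 ALLOC][14-34 FREE]
Op 4: free(b) -> (freed b); heap: [0-8 FREE][9-13 ALLOC][14-34 FREE]
Free blocks: [9 21] total_free=30 largest=21 -> 100*(30-21)/30 = 900/30 = 30

Answer: 30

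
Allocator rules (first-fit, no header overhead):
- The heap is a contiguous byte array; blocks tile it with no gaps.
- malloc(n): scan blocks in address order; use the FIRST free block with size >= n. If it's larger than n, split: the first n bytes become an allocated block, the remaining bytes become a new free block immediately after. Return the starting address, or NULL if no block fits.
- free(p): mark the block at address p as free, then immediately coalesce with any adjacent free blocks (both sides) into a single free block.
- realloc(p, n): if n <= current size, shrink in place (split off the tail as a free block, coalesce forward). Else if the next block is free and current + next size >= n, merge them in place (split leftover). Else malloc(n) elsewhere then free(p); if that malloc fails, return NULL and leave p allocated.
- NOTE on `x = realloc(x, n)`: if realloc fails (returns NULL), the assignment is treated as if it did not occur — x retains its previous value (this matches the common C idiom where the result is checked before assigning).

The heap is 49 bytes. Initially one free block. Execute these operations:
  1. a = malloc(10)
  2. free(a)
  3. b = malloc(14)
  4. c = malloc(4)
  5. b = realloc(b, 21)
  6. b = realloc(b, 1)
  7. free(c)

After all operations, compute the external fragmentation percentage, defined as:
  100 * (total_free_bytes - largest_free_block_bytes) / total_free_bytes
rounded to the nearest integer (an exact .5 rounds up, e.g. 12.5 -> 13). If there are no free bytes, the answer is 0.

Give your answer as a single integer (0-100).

Op 1: a = malloc(10) -> a = 0; heap: [0-9 ALLOC][10-48 FREE]
Op 2: free(a) -> (freed a); heap: [0-48 FREE]
Op 3: b = malloc(14) -> b = 0; heap: [0-13 ALLOC][14-48 FREE]
Op 4: c = malloc(4) -> c = 14; heap: [0-13 ALLOC][14-17 ALLOC][18-48 FREE]
Op 5: b = realloc(b, 21) -> b = 18; heap: [0-13 FREE][14-17 ALLOC][18-38 ALLOC][39-48 FREE]
Op 6: b = realloc(b, 1) -> b = 18; heap: [0-13 FREE][14-17 ALLOC][18-18 ALLOC][19-48 FREE]
Op 7: free(c) -> (freed c); heap: [0-17 FREE][18-18 ALLOC][19-48 FREE]
Free blocks: [18 30] total_free=48 largest=30 -> 100*(48-30)/48 = 1800/48 = 37.5 -> rounds to 38

Answer: 38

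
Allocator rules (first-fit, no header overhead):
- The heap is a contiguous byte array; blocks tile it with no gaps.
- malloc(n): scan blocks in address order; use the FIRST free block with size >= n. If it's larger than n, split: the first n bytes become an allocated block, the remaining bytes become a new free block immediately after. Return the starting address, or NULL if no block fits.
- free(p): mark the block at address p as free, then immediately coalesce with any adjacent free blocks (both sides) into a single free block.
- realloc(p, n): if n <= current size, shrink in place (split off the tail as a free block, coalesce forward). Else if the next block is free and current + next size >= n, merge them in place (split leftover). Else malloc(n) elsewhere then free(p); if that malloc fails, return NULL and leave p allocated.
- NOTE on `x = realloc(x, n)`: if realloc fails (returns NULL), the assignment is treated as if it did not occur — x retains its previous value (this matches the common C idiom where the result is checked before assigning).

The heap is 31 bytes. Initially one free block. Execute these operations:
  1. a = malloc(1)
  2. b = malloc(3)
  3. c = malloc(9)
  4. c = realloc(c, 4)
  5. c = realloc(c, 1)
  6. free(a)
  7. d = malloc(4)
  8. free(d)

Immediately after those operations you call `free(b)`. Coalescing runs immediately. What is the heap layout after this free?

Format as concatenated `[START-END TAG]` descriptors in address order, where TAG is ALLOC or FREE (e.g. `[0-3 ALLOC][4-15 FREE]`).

Answer: [0-3 FREE][4-4 ALLOC][5-30 FREE]

Derivation:
Op 1: a = malloc(1) -> a = 0; heap: [0-0 ALLOC][1-30 FREE]
Op 2: b = malloc(3) -> b = 1; heap: [0-0 ALLOC][1-3 ALLOC][4-30 FREE]
Op 3: c = malloc(9) -> c = 4; heap: [0-0 ALLOC][1-3 ALLOC][4-12 ALLOC][13-30 FREE]
Op 4: c = realloc(c, 4) -> c = 4; heap: [0-0 ALLOC][1-3 ALLOC][4-7 ALLOC][8-30 FREE]
Op 5: c = realloc(c, 1) -> c = 4; heap: [0-0 ALLOC][1-3 ALLOC][4-4 ALLOC][5-30 FREE]
Op 6: free(a) -> (freed a); heap: [0-0 FREE][1-3 ALLOC][4-4 ALLOC][5-30 FREE]
Op 7: d = malloc(4) -> d = 5; heap: [0-0 FREE][1-3 ALLOC][4-4 ALLOC][5-8 ALLOC][9-30 FREE]
Op 8: free(d) -> (freed d); heap: [0-0 FREE][1-3 ALLOC][4-4 ALLOC][5-30 FREE]
free(b): b = 1 -> block [1-3 ALLOC]; mark free, coalesce with adjacent free neighbors -> [0-3 FREE][4-4 ALLOC][5-30 FREE]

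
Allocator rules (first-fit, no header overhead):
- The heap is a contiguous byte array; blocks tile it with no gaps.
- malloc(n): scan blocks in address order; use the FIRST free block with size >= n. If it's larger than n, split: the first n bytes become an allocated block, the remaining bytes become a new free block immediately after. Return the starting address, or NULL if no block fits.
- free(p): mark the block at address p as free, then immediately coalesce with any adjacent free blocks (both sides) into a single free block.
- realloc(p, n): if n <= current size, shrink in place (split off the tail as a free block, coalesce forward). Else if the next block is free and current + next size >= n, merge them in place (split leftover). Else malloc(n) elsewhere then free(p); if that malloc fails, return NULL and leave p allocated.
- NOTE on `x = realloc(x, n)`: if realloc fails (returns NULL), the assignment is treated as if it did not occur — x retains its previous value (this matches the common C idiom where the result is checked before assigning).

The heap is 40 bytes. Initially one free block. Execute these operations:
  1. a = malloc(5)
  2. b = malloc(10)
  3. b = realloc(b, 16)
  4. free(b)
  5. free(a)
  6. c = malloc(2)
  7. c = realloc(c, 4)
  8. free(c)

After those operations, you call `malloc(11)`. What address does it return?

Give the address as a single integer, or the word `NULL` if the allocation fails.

Op 1: a = malloc(5) -> a = 0; heap: [0-4 ALLOC][5-39 FREE]
Op 2: b = malloc(10) -> b = 5; heap: [0-4 ALLOC][5-14 ALLOC][15-39 FREE]
Op 3: b = realloc(b, 16) -> b = 5; heap: [0-4 ALLOC][5-20 ALLOC][21-39 FREE]
Op 4: free(b) -> (freed b); heap: [0-4 ALLOC][5-39 FREE]
Op 5: free(a) -> (freed a); heap: [0-39 FREE]
Op 6: c = malloc(2) -> c = 0; heap: [0-1 ALLOC][2-39 FREE]
Op 7: c = realloc(c, 4) -> c = 0; heap: [0-3 ALLOC][4-39 FREE]
Op 8: free(c) -> (freed c); heap: [0-39 FREE]
malloc(11): first-fit scan over [0-39 FREE] -> 0

Answer: 0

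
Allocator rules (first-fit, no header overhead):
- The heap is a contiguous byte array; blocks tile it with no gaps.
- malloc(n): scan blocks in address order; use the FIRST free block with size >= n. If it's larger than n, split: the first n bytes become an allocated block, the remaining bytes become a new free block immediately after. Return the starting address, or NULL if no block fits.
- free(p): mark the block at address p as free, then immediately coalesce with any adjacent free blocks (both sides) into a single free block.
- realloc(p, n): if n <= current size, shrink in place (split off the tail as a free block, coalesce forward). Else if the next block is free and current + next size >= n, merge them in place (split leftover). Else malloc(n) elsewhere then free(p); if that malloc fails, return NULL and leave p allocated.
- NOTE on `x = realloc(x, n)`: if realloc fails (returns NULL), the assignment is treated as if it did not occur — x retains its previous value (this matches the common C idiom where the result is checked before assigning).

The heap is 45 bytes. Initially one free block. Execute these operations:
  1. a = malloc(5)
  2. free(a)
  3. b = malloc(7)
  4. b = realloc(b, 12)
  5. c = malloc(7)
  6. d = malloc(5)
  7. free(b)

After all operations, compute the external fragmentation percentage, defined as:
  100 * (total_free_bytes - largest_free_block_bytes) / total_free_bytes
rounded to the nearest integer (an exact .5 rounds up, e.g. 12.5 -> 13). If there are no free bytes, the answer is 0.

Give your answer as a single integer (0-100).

Op 1: a = malloc(5) -> a = 0; heap: [0-4 ALLOC][5-44 FREE]
Op 2: free(a) -> (freed a); heap: [0-44 FREE]
Op 3: b = malloc(7) -> b = 0; heap: [0-6 ALLOC][7-44 FREE]
Op 4: b = realloc(b, 12) -> b = 0; heap: [0-11 ALLOC][12-44 FREE]
Op 5: c = malloc(7) -> c = 12; heap: [0-11 ALLOC][12-18 ALLOC][19-44 FREE]
Op 6: d = malloc(5) -> d = 19; heap: [0-11 ALLOC][12-18 ALLOC][19-23 ALLOC][24-44 FREE]
Op 7: free(b) -> (freed b); heap: [0-11 FREE][12-18 ALLOC][19-23 ALLOC][24-44 FREE]
Free blocks: [12 21] total_free=33 largest=21 -> 100*(33-21)/33 = 1200/33 ≈ 36.364 -> rounds to 36

Answer: 36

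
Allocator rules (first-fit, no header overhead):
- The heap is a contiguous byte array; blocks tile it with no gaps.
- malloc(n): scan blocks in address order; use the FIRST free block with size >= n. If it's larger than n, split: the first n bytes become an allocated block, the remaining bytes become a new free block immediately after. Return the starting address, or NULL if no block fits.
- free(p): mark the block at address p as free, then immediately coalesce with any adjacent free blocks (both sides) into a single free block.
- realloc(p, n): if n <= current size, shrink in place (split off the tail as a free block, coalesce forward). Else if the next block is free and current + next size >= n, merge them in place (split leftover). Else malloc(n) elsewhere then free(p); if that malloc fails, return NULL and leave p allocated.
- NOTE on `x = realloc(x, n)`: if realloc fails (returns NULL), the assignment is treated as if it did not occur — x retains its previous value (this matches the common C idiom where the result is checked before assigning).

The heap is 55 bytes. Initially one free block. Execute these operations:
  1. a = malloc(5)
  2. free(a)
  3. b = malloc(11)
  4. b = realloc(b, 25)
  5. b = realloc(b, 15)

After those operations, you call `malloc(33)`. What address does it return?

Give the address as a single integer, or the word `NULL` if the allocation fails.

Op 1: a = malloc(5) -> a = 0; heap: [0-4 ALLOC][5-54 FREE]
Op 2: free(a) -> (freed a); heap: [0-54 FREE]
Op 3: b = malloc(11) -> b = 0; heap: [0-10 ALLOC][11-54 FREE]
Op 4: b = realloc(b, 25) -> b = 0; heap: [0-24 ALLOC][25-54 FREE]
Op 5: b = realloc(b, 15) -> b = 0; heap: [0-14 ALLOC][15-54 FREE]
malloc(33): first-fit scan over [0-14 ALLOC][15-54 FREE] -> 15

Answer: 15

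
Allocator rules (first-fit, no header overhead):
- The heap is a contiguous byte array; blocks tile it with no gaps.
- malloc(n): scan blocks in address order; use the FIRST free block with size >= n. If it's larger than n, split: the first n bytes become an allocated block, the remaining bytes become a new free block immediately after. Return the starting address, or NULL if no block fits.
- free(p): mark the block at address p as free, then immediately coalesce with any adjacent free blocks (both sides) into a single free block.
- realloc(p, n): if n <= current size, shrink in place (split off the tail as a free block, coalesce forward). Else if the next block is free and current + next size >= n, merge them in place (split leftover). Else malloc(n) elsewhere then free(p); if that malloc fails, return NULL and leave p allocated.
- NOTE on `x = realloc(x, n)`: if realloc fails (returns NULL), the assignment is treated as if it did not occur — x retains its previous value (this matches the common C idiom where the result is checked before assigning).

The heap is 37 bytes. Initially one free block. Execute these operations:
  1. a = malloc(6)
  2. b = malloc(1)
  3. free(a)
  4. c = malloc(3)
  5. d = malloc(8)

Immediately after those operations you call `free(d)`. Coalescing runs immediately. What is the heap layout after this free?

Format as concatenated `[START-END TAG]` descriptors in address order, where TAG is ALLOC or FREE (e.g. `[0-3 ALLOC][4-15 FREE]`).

Op 1: a = malloc(6) -> a = 0; heap: [0-5 ALLOC][6-36 FREE]
Op 2: b = malloc(1) -> b = 6; heap: [0-5 ALLOC][6-6 ALLOC][7-36 FREE]
Op 3: free(a) -> (freed a); heap: [0-5 FREE][6-6 ALLOC][7-36 FREE]
Op 4: c = malloc(3) -> c = 0; heap: [0-2 ALLOC][3-5 FREE][6-6 ALLOC][7-36 FREE]
Op 5: d = malloc(8) -> d = 7; heap: [0-2 ALLOC][3-5 FREE][6-6 ALLOC][7-14 ALLOC][15-36 FREE]
free(d): d = 7 -> block [7-14 ALLOC]; mark free, coalesce with adjacent free neighbors -> [0-2 ALLOC][3-5 FREE][6-6 ALLOC][7-36 FREE]

Answer: [0-2 ALLOC][3-5 FREE][6-6 ALLOC][7-36 FREE]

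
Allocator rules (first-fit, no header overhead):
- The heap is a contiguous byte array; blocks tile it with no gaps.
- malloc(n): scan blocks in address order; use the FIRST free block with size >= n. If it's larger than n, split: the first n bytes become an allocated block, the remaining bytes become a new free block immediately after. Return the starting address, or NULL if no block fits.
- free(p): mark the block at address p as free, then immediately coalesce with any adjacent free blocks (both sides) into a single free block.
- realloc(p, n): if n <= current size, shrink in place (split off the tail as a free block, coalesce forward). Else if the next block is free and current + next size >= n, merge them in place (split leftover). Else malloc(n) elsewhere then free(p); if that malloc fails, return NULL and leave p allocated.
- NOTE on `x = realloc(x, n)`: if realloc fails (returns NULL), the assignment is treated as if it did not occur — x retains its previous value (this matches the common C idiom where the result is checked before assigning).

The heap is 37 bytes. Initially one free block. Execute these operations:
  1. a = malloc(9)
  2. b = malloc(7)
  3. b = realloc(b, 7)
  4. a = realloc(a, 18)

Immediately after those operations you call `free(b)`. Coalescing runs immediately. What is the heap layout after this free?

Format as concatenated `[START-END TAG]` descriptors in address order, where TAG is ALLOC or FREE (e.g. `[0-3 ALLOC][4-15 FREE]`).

Op 1: a = malloc(9) -> a = 0; heap: [0-8 ALLOC][9-36 FREE]
Op 2: b = malloc(7) -> b = 9; heap: [0-8 ALLOC][9-15 ALLOC][16-36 FREE]
Op 3: b = realloc(b, 7) -> b = 9; heap: [0-8 ALLOC][9-15 ALLOC][16-36 FREE]
Op 4: a = realloc(a, 18) -> a = 16; heap: [0-8 FREE][9-15 ALLOC][16-33 ALLOC][34-36 FREE]
free(b): b = 9 -> block [9-15 ALLOC]; mark free, coalesce with adjacent free neighbors -> [0-15 FREE][16-33 ALLOC][34-36 FREE]

Answer: [0-15 FREE][16-33 ALLOC][34-36 FREE]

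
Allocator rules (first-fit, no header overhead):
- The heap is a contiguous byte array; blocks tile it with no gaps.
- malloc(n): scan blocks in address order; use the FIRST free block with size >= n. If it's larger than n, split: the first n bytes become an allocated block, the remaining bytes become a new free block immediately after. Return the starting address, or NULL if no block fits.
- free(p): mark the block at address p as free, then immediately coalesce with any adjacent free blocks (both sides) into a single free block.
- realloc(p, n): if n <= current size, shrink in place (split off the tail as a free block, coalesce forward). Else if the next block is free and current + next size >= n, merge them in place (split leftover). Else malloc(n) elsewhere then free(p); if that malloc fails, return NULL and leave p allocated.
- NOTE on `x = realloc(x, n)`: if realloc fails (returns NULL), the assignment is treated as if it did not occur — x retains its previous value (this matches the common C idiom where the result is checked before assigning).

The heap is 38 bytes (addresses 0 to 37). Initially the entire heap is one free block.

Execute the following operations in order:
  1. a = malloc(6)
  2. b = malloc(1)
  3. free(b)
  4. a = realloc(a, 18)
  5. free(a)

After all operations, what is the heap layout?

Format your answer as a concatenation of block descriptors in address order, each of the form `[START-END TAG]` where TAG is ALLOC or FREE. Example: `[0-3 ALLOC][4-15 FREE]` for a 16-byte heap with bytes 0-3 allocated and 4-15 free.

Answer: [0-37 FREE]

Derivation:
Op 1: a = malloc(6) -> a = 0; heap: [0-5 ALLOC][6-37 FREE]
Op 2: b = malloc(1) -> b = 6; heap: [0-5 ALLOC][6-6 ALLOC][7-37 FREE]
Op 3: free(b) -> (freed b); heap: [0-5 ALLOC][6-37 FREE]
Op 4: a = realloc(a, 18) -> a = 0; heap: [0-17 ALLOC][18-37 FREE]
Op 5: free(a) -> (freed a); heap: [0-37 FREE]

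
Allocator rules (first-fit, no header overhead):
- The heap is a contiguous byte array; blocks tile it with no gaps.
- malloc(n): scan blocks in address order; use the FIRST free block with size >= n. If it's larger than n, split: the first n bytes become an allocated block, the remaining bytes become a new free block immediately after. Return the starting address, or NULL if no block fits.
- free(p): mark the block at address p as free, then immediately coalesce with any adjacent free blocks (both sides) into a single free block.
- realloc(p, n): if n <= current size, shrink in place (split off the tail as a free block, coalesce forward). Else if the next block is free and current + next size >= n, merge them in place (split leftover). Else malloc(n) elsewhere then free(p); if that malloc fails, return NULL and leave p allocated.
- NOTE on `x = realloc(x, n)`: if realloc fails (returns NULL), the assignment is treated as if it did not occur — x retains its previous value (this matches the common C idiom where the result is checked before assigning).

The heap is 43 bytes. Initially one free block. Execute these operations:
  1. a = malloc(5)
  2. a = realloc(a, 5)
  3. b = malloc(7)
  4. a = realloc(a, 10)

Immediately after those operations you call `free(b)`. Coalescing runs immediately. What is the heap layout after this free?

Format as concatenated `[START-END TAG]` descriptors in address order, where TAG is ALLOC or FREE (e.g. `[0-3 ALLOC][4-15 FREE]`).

Answer: [0-11 FREE][12-21 ALLOC][22-42 FREE]

Derivation:
Op 1: a = malloc(5) -> a = 0; heap: [0-4 ALLOC][5-42 FREE]
Op 2: a = realloc(a, 5) -> a = 0; heap: [0-4 ALLOC][5-42 FREE]
Op 3: b = malloc(7) -> b = 5; heap: [0-4 ALLOC][5-11 ALLOC][12-42 FREE]
Op 4: a = realloc(a, 10) -> a = 12; heap: [0-4 FREE][5-11 ALLOC][12-21 ALLOC][22-42 FREE]
free(b): b = 5 -> block [5-11 ALLOC]; mark free, coalesce with adjacent free neighbors -> [0-11 FREE][12-21 ALLOC][22-42 FREE]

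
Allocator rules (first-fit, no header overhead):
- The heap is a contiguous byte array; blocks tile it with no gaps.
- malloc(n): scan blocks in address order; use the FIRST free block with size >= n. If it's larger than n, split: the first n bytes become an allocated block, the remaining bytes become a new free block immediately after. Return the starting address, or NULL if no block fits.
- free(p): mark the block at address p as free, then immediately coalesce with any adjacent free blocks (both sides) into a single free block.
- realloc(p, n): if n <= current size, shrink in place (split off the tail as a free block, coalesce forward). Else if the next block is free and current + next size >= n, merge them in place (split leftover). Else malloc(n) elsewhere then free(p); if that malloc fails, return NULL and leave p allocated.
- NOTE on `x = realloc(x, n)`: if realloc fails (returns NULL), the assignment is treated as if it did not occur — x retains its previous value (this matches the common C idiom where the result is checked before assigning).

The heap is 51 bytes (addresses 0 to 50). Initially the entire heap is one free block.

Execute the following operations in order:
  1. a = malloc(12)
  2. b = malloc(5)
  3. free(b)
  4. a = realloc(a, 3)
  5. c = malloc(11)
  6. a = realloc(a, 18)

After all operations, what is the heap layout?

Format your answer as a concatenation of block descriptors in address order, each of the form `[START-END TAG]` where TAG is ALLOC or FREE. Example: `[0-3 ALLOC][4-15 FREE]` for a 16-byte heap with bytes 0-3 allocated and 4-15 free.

Answer: [0-2 FREE][3-13 ALLOC][14-31 ALLOC][32-50 FREE]

Derivation:
Op 1: a = malloc(12) -> a = 0; heap: [0-11 ALLOC][12-50 FREE]
Op 2: b = malloc(5) -> b = 12; heap: [0-11 ALLOC][12-16 ALLOC][17-50 FREE]
Op 3: free(b) -> (freed b); heap: [0-11 ALLOC][12-50 FREE]
Op 4: a = realloc(a, 3) -> a = 0; heap: [0-2 ALLOC][3-50 FREE]
Op 5: c = malloc(11) -> c = 3; heap: [0-2 ALLOC][3-13 ALLOC][14-50 FREE]
Op 6: a = realloc(a, 18) -> a = 14; heap: [0-2 FREE][3-13 ALLOC][14-31 ALLOC][32-50 FREE]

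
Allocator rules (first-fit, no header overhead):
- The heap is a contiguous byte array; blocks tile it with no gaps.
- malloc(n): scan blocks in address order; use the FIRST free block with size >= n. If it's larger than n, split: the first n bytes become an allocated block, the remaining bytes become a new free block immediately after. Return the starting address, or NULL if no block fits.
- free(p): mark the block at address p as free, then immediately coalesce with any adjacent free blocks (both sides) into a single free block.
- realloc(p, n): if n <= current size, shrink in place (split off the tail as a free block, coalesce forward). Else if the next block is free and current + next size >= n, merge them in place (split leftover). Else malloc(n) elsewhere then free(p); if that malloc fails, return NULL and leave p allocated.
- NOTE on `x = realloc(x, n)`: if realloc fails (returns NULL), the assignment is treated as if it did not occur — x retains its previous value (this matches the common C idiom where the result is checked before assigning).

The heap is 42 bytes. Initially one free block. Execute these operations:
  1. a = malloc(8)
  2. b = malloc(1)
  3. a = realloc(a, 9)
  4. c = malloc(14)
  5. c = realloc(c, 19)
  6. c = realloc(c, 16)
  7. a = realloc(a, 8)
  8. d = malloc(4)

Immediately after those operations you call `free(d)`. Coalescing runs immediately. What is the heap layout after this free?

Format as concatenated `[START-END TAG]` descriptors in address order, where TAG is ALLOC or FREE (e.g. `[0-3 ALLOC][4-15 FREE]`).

Answer: [0-7 FREE][8-8 ALLOC][9-16 ALLOC][17-17 FREE][18-33 ALLOC][34-41 FREE]

Derivation:
Op 1: a = malloc(8) -> a = 0; heap: [0-7 ALLOC][8-41 FREE]
Op 2: b = malloc(1) -> b = 8; heap: [0-7 ALLOC][8-8 ALLOC][9-41 FREE]
Op 3: a = realloc(a, 9) -> a = 9; heap: [0-7 FREE][8-8 ALLOC][9-17 ALLOC][18-41 FREE]
Op 4: c = malloc(14) -> c = 18; heap: [0-7 FREE][8-8 ALLOC][9-17 ALLOC][18-31 ALLOC][32-41 FREE]
Op 5: c = realloc(c, 19) -> c = 18; heap: [0-7 FREE][8-8 ALLOC][9-17 ALLOC][18-36 ALLOC][37-41 FREE]
Op 6: c = realloc(c, 16) -> c = 18; heap: [0-7 FREE][8-8 ALLOC][9-17 ALLOC][18-33 ALLOC][34-41 FREE]
Op 7: a = realloc(a, 8) -> a = 9; heap: [0-7 FREE][8-8 ALLOC][9-16 ALLOC][17-17 FREE][18-33 ALLOC][34-41 FREE]
Op 8: d = malloc(4) -> d = 0; heap: [0-3 ALLOC][4-7 FREE][8-8 ALLOC][9-16 ALLOC][17-17 FREE][18-33 ALLOC][34-41 FREE]
free(d): d = 0 -> block [0-3 ALLOC]; mark free, coalesce with adjacent free neighbors -> [0-7 FREE][8-8 ALLOC][9-16 ALLOC][17-17 FREE][18-33 ALLOC][34-41 FREE]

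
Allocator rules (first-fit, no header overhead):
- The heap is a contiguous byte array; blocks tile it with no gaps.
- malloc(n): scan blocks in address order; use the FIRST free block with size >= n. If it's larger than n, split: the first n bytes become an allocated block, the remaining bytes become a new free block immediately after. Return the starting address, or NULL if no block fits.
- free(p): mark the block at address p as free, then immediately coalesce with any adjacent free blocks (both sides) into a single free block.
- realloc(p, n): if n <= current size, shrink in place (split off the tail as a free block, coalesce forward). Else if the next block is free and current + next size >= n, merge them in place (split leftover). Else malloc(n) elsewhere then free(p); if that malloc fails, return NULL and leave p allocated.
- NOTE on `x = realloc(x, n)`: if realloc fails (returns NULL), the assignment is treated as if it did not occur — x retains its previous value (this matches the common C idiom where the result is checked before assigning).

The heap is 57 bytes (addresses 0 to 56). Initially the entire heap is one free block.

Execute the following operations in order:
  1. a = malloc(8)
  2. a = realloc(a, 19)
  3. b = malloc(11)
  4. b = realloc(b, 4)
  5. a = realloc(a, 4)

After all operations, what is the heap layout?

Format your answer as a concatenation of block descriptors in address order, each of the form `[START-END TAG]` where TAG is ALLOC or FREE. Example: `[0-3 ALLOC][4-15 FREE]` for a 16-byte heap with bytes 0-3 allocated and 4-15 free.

Op 1: a = malloc(8) -> a = 0; heap: [0-7 ALLOC][8-56 FREE]
Op 2: a = realloc(a, 19) -> a = 0; heap: [0-18 ALLOC][19-56 FREE]
Op 3: b = malloc(11) -> b = 19; heap: [0-18 ALLOC][19-29 ALLOC][30-56 FREE]
Op 4: b = realloc(b, 4) -> b = 19; heap: [0-18 ALLOC][19-22 ALLOC][23-56 FREE]
Op 5: a = realloc(a, 4) -> a = 0; heap: [0-3 ALLOC][4-18 FREE][19-22 ALLOC][23-56 FREE]

Answer: [0-3 ALLOC][4-18 FREE][19-22 ALLOC][23-56 FREE]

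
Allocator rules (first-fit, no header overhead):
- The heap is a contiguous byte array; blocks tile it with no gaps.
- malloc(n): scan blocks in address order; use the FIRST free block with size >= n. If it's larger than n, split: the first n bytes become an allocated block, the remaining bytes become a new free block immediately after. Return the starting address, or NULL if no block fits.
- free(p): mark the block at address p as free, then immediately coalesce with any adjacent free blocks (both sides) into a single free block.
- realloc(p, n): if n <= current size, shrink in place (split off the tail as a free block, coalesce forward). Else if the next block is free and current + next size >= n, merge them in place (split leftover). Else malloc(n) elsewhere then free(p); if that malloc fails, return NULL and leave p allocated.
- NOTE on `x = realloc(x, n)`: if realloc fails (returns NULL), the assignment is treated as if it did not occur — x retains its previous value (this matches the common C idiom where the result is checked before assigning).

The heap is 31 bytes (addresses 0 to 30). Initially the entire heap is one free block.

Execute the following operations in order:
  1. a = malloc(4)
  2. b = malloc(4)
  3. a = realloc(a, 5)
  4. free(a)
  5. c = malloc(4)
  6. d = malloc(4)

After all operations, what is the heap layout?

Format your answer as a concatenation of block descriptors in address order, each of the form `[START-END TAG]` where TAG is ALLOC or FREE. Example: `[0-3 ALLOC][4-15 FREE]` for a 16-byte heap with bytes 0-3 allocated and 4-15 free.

Op 1: a = malloc(4) -> a = 0; heap: [0-3 ALLOC][4-30 FREE]
Op 2: b = malloc(4) -> b = 4; heap: [0-3 ALLOC][4-7 ALLOC][8-30 FREE]
Op 3: a = realloc(a, 5) -> a = 8; heap: [0-3 FREE][4-7 ALLOC][8-12 ALLOC][13-30 FREE]
Op 4: free(a) -> (freed a); heap: [0-3 FREE][4-7 ALLOC][8-30 FREE]
Op 5: c = malloc(4) -> c = 0; heap: [0-3 ALLOC][4-7 ALLOC][8-30 FREE]
Op 6: d = malloc(4) -> d = 8; heap: [0-3 ALLOC][4-7 ALLOC][8-11 ALLOC][12-30 FREE]

Answer: [0-3 ALLOC][4-7 ALLOC][8-11 ALLOC][12-30 FREE]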